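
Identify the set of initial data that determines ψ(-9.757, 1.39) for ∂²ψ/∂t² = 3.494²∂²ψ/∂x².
Domain of dependence: [-14.61366, -4.90034]. Signals travel at speed 3.494, so data within |x - -9.757| ≤ 3.494·1.39 = 4.85666 can reach the point.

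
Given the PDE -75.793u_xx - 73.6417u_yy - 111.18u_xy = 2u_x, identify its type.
Rewriting in standard form: -75.793u_xx - 111.18u_xy - 73.6417u_yy - 2u_x = 0. The second-order coefficients are A = -75.793, B = -111.18, C = -73.6417. Since B² - 4AC = -9965.1090724 < 0, this is an elliptic PDE.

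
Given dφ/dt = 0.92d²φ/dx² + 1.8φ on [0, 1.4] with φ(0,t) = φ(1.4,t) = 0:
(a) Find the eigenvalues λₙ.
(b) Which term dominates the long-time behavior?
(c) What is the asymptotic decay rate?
Eigenvalues: λₙ = 0.92n²π²/1.4² - 1.8.
First three modes:
  n=1: λ₁ = 0.92π²/1.4² - 1.8 ≈ 2.833
  n=2: λ₂ = 3.68π²/1.4² - 1.8 ≈ 16.731
  n=3: λ₃ = 8.28π²/1.4² - 1.8 ≈ 39.894
Since 0.92π²/1.4² ≈ 4.633 > 1.8, all λₙ > 0.
The n=1 mode decays slowest → dominates as t → ∞.
Asymptotic: φ ~ c₁ sin(πx/1.4) e^{-λ₁t} with decay rate λ₁ ≈ 2.833.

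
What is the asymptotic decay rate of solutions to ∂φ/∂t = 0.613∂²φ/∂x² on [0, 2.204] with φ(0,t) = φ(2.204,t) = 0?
Eigenvalues: λₙ = 0.613n²π²/2.204².
First three modes:
  n=1: λ₁ = 0.613π²/2.204² ≈ 1.245
  n=2: λ₂ = 2.452π²/2.204² ≈ 4.982 (4× faster decay)
  n=3: λ₃ = 5.517π²/2.204² ≈ 11.209 (9× faster decay)
As t → ∞, higher modes decay exponentially faster. The n=1 mode dominates: φ ~ c₁ sin(πx/2.204) e^{-λ₁t}.
Decay rate: λ₁ = 0.613π²/2.204² ≈ 1.245.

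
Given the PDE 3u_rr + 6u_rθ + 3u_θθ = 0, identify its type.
The second-order coefficients are A = 3, B = 6, C = 3. Since B² - 4AC = 0 = 0, this is a parabolic PDE.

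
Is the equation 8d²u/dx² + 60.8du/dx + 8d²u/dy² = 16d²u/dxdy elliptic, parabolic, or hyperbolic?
Rewriting in standard form: 8d²u/dx² - 16d²u/dxdy + 8d²u/dy² + 60.8du/dx = 0. Computing B² - 4AC with A = 8, B = -16, C = 8: discriminant = 0 (zero). Answer: parabolic.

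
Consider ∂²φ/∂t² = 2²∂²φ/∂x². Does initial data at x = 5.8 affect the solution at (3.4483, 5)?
Yes. The domain of dependence is [-6.5517, 13.4483], and 5.8 ∈ [-6.5517, 13.4483].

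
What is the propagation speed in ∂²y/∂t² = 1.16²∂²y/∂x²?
Speed = 1.16. Information travels along characteristics x = x₀ ± 1.16t.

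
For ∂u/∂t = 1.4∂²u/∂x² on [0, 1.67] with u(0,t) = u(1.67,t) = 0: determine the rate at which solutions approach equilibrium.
Eigenvalues: λₙ = 1.4n²π²/1.67².
First three modes:
  n=1: λ₁ = 1.4π²/1.67² ≈ 4.954
  n=2: λ₂ = 5.6π²/1.67² ≈ 19.818 (4× faster decay)
  n=3: λ₃ = 12.6π²/1.67² ≈ 44.59 (9× faster decay)
As t → ∞, higher modes decay exponentially faster. The n=1 mode dominates: u ~ c₁ sin(πx/1.67) e^{-λ₁t}.
Decay rate: λ₁ = 1.4π²/1.67² ≈ 4.954.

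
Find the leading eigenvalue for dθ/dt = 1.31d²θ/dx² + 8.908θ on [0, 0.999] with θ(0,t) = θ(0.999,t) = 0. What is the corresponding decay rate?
Eigenvalues: λₙ = 1.31n²π²/0.999² - 8.908.
First three modes:
  n=1: λ₁ = 1.31π²/0.999² - 8.908 ≈ 4.047
  n=2: λ₂ = 5.24π²/0.999² - 8.908 ≈ 42.912
  n=3: λ₃ = 11.79π²/0.999² - 8.908 ≈ 107.688
Since 1.31π²/0.999² ≈ 12.955 > 8.908, all λₙ > 0.
The n=1 mode decays slowest → dominates as t → ∞.
Asymptotic: θ ~ c₁ sin(πx/0.999) e^{-λ₁t} with decay rate λ₁ ≈ 4.047.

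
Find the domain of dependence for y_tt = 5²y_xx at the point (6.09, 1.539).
Domain of dependence: [-1.605, 13.785]. Signals travel at speed 5, so data within |x - 6.09| ≤ 5·1.539 = 7.695 can reach the point.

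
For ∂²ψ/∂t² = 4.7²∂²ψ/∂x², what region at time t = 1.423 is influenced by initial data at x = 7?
Domain of influence: [0.3119, 13.6881]. Data at x = 7 spreads outward at speed 4.7.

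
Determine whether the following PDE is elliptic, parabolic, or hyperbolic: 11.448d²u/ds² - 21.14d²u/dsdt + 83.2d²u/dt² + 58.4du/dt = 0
Coefficients: A = 11.448, B = -21.14, C = 83.2. B² - 4AC = -3362.9948, which is negative, so the equation is elliptic.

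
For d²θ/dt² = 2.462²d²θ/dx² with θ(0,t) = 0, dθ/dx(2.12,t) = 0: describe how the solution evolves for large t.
θ oscillates (no decay). Energy is conserved; the solution oscillates indefinitely as standing waves.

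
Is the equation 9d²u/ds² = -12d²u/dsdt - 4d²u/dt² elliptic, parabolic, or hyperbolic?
Rewriting in standard form: 9d²u/ds² + 12d²u/dsdt + 4d²u/dt² = 0. Computing B² - 4AC with A = 9, B = 12, C = 4: discriminant = 0 (zero). Answer: parabolic.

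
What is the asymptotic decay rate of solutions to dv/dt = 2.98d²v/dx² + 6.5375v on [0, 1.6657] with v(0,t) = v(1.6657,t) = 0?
Eigenvalues: λₙ = 2.98n²π²/1.6657² - 6.5375.
First three modes:
  n=1: λ₁ = 2.98π²/1.6657² - 6.5375 ≈ 4.063
  n=2: λ₂ = 11.92π²/1.6657² - 6.5375 ≈ 35.864
  n=3: λ₃ = 26.82π²/1.6657² - 6.5375 ≈ 88.866
Since 2.98π²/1.6657² ≈ 10.6 > 6.5375, all λₙ > 0.
The n=1 mode decays slowest → dominates as t → ∞.
Asymptotic: v ~ c₁ sin(πx/1.6657) e^{-λ₁t} with decay rate λ₁ ≈ 4.063.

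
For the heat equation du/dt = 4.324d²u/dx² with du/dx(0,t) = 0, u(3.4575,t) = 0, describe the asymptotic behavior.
u → 0. Heat escapes through the Dirichlet boundary.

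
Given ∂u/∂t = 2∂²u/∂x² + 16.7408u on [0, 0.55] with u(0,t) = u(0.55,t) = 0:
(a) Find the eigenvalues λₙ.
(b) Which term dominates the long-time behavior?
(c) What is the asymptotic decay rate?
Eigenvalues: λₙ = 2n²π²/0.55² - 16.7408.
First three modes:
  n=1: λ₁ = 2π²/0.55² - 16.7408 ≈ 48.513
  n=2: λ₂ = 8π²/0.55² - 16.7408 ≈ 244.274
  n=3: λ₃ = 18π²/0.55² - 16.7408 ≈ 570.541
Since 2π²/0.55² ≈ 65.254 > 16.7408, all λₙ > 0.
The n=1 mode decays slowest → dominates as t → ∞.
Asymptotic: u ~ c₁ sin(πx/0.55) e^{-λ₁t} with decay rate λ₁ ≈ 48.513.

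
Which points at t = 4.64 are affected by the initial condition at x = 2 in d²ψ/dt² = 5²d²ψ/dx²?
Domain of influence: [-21.2, 25.2]. Data at x = 2 spreads outward at speed 5.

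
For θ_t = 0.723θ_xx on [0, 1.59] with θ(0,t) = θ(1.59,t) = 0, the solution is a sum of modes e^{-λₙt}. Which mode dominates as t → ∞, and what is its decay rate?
Eigenvalues: λₙ = 0.723n²π²/1.59².
First three modes:
  n=1: λ₁ = 0.723π²/1.59² ≈ 2.823
  n=2: λ₂ = 2.892π²/1.59² ≈ 11.29 (4× faster decay)
  n=3: λ₃ = 6.507π²/1.59² ≈ 25.403 (9× faster decay)
As t → ∞, higher modes decay exponentially faster. The n=1 mode dominates: θ ~ c₁ sin(πx/1.59) e^{-λ₁t}.
Decay rate: λ₁ = 0.723π²/1.59² ≈ 2.823.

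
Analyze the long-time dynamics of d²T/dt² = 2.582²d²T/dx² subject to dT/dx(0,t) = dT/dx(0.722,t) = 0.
Long-time behavior: T oscillates about a mean that drifts linearly in t (generically unbounded; no decay). There is no damping, so the nonconstant modes persist as standing waves (energy conserved, no decay). But with Neumann conditions at both ends the constant mode has eigenvalue 0: the spatial mean M(t) of T satisfies M'' = 0, so M(t) = M(0) + M'(0)·t. Unless the initial velocity has zero mean (∫T_t(x,0)dx = 0), the solution grows linearly in t (unbounded, though not exponentially); if it does have zero mean, the solution stays bounded and simply oscillates.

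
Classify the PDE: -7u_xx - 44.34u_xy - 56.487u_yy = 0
A = -7, B = -44.34, C = -56.487. Discriminant B² - 4AC = 384.3996. Since 384.3996 > 0, hyperbolic.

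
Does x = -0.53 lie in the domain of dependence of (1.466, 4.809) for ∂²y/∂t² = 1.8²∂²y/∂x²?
Yes. The domain of dependence is [-7.1902, 10.1222], and -0.53 ∈ [-7.1902, 10.1222].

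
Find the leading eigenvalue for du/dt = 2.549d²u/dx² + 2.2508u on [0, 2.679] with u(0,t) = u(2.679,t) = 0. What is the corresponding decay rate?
Eigenvalues: λₙ = 2.549n²π²/2.679² - 2.2508.
First three modes:
  n=1: λ₁ = 2.549π²/2.679² - 2.2508 ≈ 1.254
  n=2: λ₂ = 10.196π²/2.679² - 2.2508 ≈ 11.77
  n=3: λ₃ = 22.941π²/2.679² - 2.2508 ≈ 29.297
Since 2.549π²/2.679² ≈ 3.505 > 2.2508, all λₙ > 0.
The n=1 mode decays slowest → dominates as t → ∞.
Asymptotic: u ~ c₁ sin(πx/2.679) e^{-λ₁t} with decay rate λ₁ ≈ 1.254.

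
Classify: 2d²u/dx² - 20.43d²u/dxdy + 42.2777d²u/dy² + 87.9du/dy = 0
Hyperbolic (discriminant = 79.1633).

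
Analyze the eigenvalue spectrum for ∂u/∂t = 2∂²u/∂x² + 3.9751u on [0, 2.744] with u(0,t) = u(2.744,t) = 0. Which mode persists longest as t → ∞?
Eigenvalues: λₙ = 2n²π²/2.744² - 3.9751.
First three modes:
  n=1: λ₁ = 2π²/2.744² - 3.9751 ≈ -1.354
  n=2: λ₂ = 8π²/2.744² - 3.9751 ≈ 6.511
  n=3: λ₃ = 18π²/2.744² - 3.9751 ≈ 19.619
Since 2π²/2.744² ≈ 2.622 < 3.9751, λ₁ < 0.
The n=1 mode grows fastest (−λₙ is largest for n=1) → dominates.
Asymptotic: u ~ c₁ sin(πx/2.744) e^{1.354t} (exponential growth at rate −λ₁ ≈ 1.354).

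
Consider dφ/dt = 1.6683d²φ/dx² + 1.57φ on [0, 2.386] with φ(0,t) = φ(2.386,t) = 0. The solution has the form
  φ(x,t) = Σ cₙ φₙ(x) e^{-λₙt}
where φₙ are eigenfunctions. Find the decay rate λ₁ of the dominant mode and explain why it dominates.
Eigenvalues: λₙ = 1.6683n²π²/2.386² - 1.57.
First three modes:
  n=1: λ₁ = 1.6683π²/2.386² - 1.57 ≈ 1.322
  n=2: λ₂ = 6.6732π²/2.386² - 1.57 ≈ 9.999
  n=3: λ₃ = 15.0147π²/2.386² - 1.57 ≈ 24.46
Since 1.6683π²/2.386² ≈ 2.892 > 1.57, all λₙ > 0.
The n=1 mode decays slowest → dominates as t → ∞.
Asymptotic: φ ~ c₁ sin(πx/2.386) e^{-λ₁t} with decay rate λ₁ ≈ 1.322.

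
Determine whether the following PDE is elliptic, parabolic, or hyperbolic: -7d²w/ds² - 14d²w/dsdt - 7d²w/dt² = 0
Coefficients: A = -7, B = -14, C = -7. B² - 4AC = 0, which is zero, so the equation is parabolic.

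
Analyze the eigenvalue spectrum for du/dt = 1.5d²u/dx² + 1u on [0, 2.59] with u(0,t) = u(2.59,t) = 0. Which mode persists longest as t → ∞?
Eigenvalues: λₙ = 1.5n²π²/2.59² - 1.
First three modes:
  n=1: λ₁ = 1.5π²/2.59² - 1 ≈ 1.207
  n=2: λ₂ = 6π²/2.59² - 1 ≈ 7.828
  n=3: λ₃ = 13.5π²/2.59² - 1 ≈ 18.863
Since 1.5π²/2.59² ≈ 2.207 > 1, all λₙ > 0.
The n=1 mode decays slowest → dominates as t → ∞.
Asymptotic: u ~ c₁ sin(πx/2.59) e^{-λ₁t} with decay rate λ₁ ≈ 1.207.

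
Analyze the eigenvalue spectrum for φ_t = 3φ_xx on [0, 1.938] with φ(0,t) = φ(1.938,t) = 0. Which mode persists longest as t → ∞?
Eigenvalues: λₙ = 3n²π²/1.938².
First three modes:
  n=1: λ₁ = 3π²/1.938² ≈ 7.883
  n=2: λ₂ = 12π²/1.938² ≈ 31.534 (4× faster decay)
  n=3: λ₃ = 27π²/1.938² ≈ 70.951 (9× faster decay)
As t → ∞, higher modes decay exponentially faster. The n=1 mode dominates: φ ~ c₁ sin(πx/1.938) e^{-λ₁t}.
Decay rate: λ₁ = 3π²/1.938² ≈ 7.883.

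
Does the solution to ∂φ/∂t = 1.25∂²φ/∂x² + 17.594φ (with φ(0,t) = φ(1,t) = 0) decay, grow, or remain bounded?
φ grows unboundedly. Reaction dominates diffusion (r=17.594 > κπ²/L²≈12.34); solution grows exponentially.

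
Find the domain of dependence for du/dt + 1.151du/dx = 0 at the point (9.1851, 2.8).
A single point: x = 5.9623. The characteristic through (9.1851, 2.8) is x - 1.151t = const, so x = 9.1851 - 1.151·2.8 = 5.9623.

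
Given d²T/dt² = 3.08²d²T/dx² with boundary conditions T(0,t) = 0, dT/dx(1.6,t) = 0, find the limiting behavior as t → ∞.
T oscillates (no decay). Energy is conserved; the solution oscillates indefinitely as standing waves.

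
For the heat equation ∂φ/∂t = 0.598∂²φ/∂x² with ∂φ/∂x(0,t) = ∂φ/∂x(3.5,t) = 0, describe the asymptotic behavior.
φ → constant (steady state). Heat is conserved (no flux at boundaries); solution approaches the spatial average.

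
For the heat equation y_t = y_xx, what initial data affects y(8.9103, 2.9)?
The entire real line. The heat equation has infinite propagation speed: any initial disturbance instantly affects all points (though exponentially small far away).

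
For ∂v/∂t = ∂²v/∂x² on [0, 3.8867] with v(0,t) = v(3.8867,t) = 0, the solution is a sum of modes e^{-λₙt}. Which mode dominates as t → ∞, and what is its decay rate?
Eigenvalues: λₙ = n²π²/3.8867².
First three modes:
  n=1: λ₁ = π²/3.8867² ≈ 0.653
  n=2: λ₂ = 4π²/3.8867² ≈ 2.613 (4× faster decay)
  n=3: λ₃ = 9π²/3.8867² ≈ 5.88 (9× faster decay)
As t → ∞, higher modes decay exponentially faster. The n=1 mode dominates: v ~ c₁ sin(πx/3.8867) e^{-λ₁t}.
Decay rate: λ₁ = π²/3.8867² ≈ 0.653.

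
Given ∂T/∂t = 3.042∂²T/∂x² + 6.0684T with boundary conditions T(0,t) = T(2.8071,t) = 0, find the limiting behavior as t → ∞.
T grows unboundedly. Reaction dominates diffusion (r=6.0684 > κπ²/L²≈3.81); solution grows exponentially.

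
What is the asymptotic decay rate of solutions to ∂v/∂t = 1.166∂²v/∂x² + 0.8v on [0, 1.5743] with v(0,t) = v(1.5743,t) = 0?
Eigenvalues: λₙ = 1.166n²π²/1.5743² - 0.8.
First three modes:
  n=1: λ₁ = 1.166π²/1.5743² - 0.8 ≈ 3.843
  n=2: λ₂ = 4.664π²/1.5743² - 0.8 ≈ 17.773
  n=3: λ₃ = 10.494π²/1.5743² - 0.8 ≈ 40.989
Since 1.166π²/1.5743² ≈ 4.643 > 0.8, all λₙ > 0.
The n=1 mode decays slowest → dominates as t → ∞.
Asymptotic: v ~ c₁ sin(πx/1.5743) e^{-λ₁t} with decay rate λ₁ ≈ 3.843.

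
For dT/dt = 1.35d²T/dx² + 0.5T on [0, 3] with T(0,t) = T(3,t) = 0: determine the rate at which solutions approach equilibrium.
Eigenvalues: λₙ = 1.35n²π²/3² - 0.5.
First three modes:
  n=1: λ₁ = 1.35π²/3² - 0.5 ≈ 0.98
  n=2: λ₂ = 5.4π²/3² - 0.5 ≈ 5.422
  n=3: λ₃ = 12.15π²/3² - 0.5 ≈ 12.824
Since 1.35π²/3² ≈ 1.48 > 0.5, all λₙ > 0.
The n=1 mode decays slowest → dominates as t → ∞.
Asymptotic: T ~ c₁ sin(πx/3) e^{-λ₁t} with decay rate λ₁ ≈ 0.98.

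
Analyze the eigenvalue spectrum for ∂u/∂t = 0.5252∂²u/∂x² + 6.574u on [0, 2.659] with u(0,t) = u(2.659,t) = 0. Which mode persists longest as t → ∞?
Eigenvalues: λₙ = 0.5252n²π²/2.659² - 6.574.
First three modes:
  n=1: λ₁ = 0.5252π²/2.659² - 6.574 ≈ -5.841
  n=2: λ₂ = 2.1008π²/2.659² - 6.574 ≈ -3.641
  n=3: λ₃ = 4.7268π²/2.659² - 6.574 ≈ 0.024
Since 0.5252π²/2.659² ≈ 0.733 < 6.574, λ₁ < 0.
The n=1 mode grows fastest (−λₙ is largest for n=1) → dominates.
Asymptotic: u ~ c₁ sin(πx/2.659) e^{5.841t} (exponential growth at rate −λ₁ ≈ 5.841).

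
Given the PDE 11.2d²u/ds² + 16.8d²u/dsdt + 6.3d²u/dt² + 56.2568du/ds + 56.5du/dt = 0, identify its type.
The second-order coefficients are A = 11.2, B = 16.8, C = 6.3. Since B² - 4AC = 0 = 0, this is a parabolic PDE.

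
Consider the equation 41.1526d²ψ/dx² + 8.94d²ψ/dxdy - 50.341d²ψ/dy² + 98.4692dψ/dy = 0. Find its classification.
Hyperbolic. (A = 41.1526, B = 8.94, C = -50.341 gives B² - 4AC = 8366.5757464.)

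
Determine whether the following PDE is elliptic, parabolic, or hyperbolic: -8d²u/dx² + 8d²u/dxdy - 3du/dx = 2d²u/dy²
Rewriting in standard form: -8d²u/dx² + 8d²u/dxdy - 2d²u/dy² - 3du/dx = 0. Coefficients: A = -8, B = 8, C = -2. B² - 4AC = 0, which is zero, so the equation is parabolic.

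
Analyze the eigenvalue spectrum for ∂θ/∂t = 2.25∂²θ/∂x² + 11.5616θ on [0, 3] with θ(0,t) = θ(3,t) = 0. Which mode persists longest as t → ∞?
Eigenvalues: λₙ = 2.25n²π²/3² - 11.5616.
First three modes:
  n=1: λ₁ = 2.25π²/3² - 11.5616 ≈ -9.094
  n=2: λ₂ = 9π²/3² - 11.5616 ≈ -1.692
  n=3: λ₃ = 20.25π²/3² - 11.5616 ≈ 10.645
Since 2.25π²/3² ≈ 2.467 < 11.5616, λ₁ < 0.
The n=1 mode grows fastest (−λₙ is largest for n=1) → dominates.
Asymptotic: θ ~ c₁ sin(πx/3) e^{9.094t} (exponential growth at rate −λ₁ ≈ 9.094).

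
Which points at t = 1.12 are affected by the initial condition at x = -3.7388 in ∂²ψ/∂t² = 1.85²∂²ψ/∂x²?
Domain of influence: [-5.8108, -1.6668]. Data at x = -3.7388 spreads outward at speed 1.85.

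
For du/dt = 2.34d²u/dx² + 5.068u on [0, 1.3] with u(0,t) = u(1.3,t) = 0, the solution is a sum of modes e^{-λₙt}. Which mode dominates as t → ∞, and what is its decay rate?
Eigenvalues: λₙ = 2.34n²π²/1.3² - 5.068.
First three modes:
  n=1: λ₁ = 2.34π²/1.3² - 5.068 ≈ 8.598
  n=2: λ₂ = 9.36π²/1.3² - 5.068 ≈ 49.594
  n=3: λ₃ = 21.06π²/1.3² - 5.068 ≈ 117.922
Since 2.34π²/1.3² ≈ 13.666 > 5.068, all λₙ > 0.
The n=1 mode decays slowest → dominates as t → ∞.
Asymptotic: u ~ c₁ sin(πx/1.3) e^{-λ₁t} with decay rate λ₁ ≈ 8.598.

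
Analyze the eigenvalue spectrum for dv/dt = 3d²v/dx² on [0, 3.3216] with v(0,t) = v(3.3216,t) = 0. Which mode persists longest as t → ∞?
Eigenvalues: λₙ = 3n²π²/3.3216².
First three modes:
  n=1: λ₁ = 3π²/3.3216² ≈ 2.684
  n=2: λ₂ = 12π²/3.3216² ≈ 10.735 (4× faster decay)
  n=3: λ₃ = 27π²/3.3216² ≈ 24.153 (9× faster decay)
As t → ∞, higher modes decay exponentially faster. The n=1 mode dominates: v ~ c₁ sin(πx/3.3216) e^{-λ₁t}.
Decay rate: λ₁ = 3π²/3.3216² ≈ 2.684.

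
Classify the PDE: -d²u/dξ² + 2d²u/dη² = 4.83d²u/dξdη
Rewriting in standard form: -d²u/dξ² - 4.83d²u/dξdη + 2d²u/dη² = 0. A = -1, B = -4.83, C = 2. Discriminant B² - 4AC = 31.3289. Since 31.3289 > 0, hyperbolic.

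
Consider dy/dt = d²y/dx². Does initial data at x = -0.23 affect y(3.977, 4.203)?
Yes, for any finite x. The heat equation has infinite propagation speed, so all initial data affects all points at any t > 0.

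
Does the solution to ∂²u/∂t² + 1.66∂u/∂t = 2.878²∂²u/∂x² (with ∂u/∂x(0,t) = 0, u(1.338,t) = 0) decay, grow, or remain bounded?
u → 0. Damping (γ=1.66) dissipates energy; oscillations decay exponentially.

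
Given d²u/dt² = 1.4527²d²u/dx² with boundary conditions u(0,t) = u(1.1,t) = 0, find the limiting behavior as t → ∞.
u oscillates (no decay). Energy is conserved; the solution oscillates indefinitely as standing waves.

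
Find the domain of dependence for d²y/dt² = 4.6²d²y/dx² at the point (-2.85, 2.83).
Domain of dependence: [-15.868, 10.168]. Signals travel at speed 4.6, so data within |x - -2.85| ≤ 4.6·2.83 = 13.018 can reach the point.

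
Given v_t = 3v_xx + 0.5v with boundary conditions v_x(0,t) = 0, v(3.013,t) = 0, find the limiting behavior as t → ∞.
v → 0. Diffusion dominates reaction (r=0.5 < κπ²/(4L²)≈0.82); solution decays.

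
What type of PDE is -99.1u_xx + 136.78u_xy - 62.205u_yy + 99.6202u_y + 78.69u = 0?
With A = -99.1, B = 136.78, C = -62.205, the discriminant is -5949.2936. This is an elliptic PDE.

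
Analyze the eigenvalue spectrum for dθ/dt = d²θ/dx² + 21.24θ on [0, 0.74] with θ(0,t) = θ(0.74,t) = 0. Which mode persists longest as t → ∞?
Eigenvalues: λₙ = n²π²/0.74² - 21.24.
First three modes:
  n=1: λ₁ = π²/0.74² - 21.24 ≈ -3.217
  n=2: λ₂ = 4π²/0.74² - 21.24 ≈ 50.854
  n=3: λ₃ = 9π²/0.74² - 21.24 ≈ 140.97
Since π²/0.74² ≈ 18.023 < 21.24, λ₁ < 0.
The n=1 mode grows fastest (−λₙ is largest for n=1) → dominates.
Asymptotic: θ ~ c₁ sin(πx/0.74) e^{3.217t} (exponential growth at rate −λ₁ ≈ 3.217).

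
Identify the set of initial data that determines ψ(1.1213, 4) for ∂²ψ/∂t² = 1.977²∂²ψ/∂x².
Domain of dependence: [-6.7867, 9.0293]. Signals travel at speed 1.977, so data within |x - 1.1213| ≤ 1.977·4 = 7.908 can reach the point.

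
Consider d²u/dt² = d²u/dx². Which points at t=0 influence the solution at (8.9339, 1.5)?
Domain of dependence: [7.4339, 10.4339]. Signals travel at speed 1, so data within |x - 8.9339| ≤ 1·1.5 = 1.5 can reach the point.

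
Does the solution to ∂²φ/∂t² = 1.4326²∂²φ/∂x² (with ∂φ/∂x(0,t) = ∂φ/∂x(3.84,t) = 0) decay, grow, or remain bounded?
φ oscillates about a mean that drifts linearly in t (generically unbounded; no decay). There is no damping, so the nonconstant modes persist as standing waves (energy conserved, no decay). But with Neumann conditions at both ends the constant mode has eigenvalue 0: the spatial mean M(t) of φ satisfies M'' = 0, so M(t) = M(0) + M'(0)·t. Unless the initial velocity has zero mean (∫φ_t(x,0)dx = 0), the solution grows linearly in t (unbounded, though not exponentially); if it does have zero mean, the solution stays bounded and simply oscillates.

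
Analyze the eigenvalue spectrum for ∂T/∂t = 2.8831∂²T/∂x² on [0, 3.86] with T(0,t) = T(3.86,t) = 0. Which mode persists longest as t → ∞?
Eigenvalues: λₙ = 2.8831n²π²/3.86².
First three modes:
  n=1: λ₁ = 2.8831π²/3.86² ≈ 1.91
  n=2: λ₂ = 11.5324π²/3.86² ≈ 7.639 (4× faster decay)
  n=3: λ₃ = 25.9479π²/3.86² ≈ 17.188 (9× faster decay)
As t → ∞, higher modes decay exponentially faster. The n=1 mode dominates: T ~ c₁ sin(πx/3.86) e^{-λ₁t}.
Decay rate: λ₁ = 2.8831π²/3.86² ≈ 1.91.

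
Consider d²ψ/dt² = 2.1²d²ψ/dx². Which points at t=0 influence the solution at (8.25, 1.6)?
Domain of dependence: [4.89, 11.61]. Signals travel at speed 2.1, so data within |x - 8.25| ≤ 2.1·1.6 = 3.36 can reach the point.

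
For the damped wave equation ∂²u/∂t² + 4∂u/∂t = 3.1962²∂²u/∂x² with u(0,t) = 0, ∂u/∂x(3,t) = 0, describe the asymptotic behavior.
u → 0. Damping (γ=4) dissipates energy; oscillations decay exponentially.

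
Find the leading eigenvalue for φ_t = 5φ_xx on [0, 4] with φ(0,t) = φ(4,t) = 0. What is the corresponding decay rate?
Eigenvalues: λₙ = 5n²π²/4².
First three modes:
  n=1: λ₁ = 5π²/4² ≈ 3.084
  n=2: λ₂ = 20π²/4² ≈ 12.337 (4× faster decay)
  n=3: λ₃ = 45π²/4² ≈ 27.758 (9× faster decay)
As t → ∞, higher modes decay exponentially faster. The n=1 mode dominates: φ ~ c₁ sin(πx/4) e^{-λ₁t}.
Decay rate: λ₁ = 5π²/4² ≈ 3.084.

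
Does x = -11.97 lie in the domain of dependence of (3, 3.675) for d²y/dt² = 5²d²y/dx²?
Yes. The domain of dependence is [-15.375, 21.375], and -11.97 ∈ [-15.375, 21.375].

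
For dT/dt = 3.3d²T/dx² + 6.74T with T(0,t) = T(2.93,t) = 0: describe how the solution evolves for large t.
T grows unboundedly. Reaction dominates diffusion (r=6.74 > κπ²/L²≈3.79); solution grows exponentially.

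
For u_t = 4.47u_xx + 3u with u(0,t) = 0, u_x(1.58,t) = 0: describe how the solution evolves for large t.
u → 0. Diffusion dominates reaction (r=3 < κπ²/(4L²)≈4.42); solution decays.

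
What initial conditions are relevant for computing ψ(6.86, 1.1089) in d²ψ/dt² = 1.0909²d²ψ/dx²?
Domain of dependence: [5.65030099, 8.06969901]. Signals travel at speed 1.0909, so data within |x - 6.86| ≤ 1.0909·1.1089 = 1.20969901 can reach the point.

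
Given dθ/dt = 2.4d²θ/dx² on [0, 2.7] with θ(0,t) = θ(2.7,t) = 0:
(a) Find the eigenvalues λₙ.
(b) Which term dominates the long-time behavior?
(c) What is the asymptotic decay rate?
Eigenvalues: λₙ = 2.4n²π²/2.7².
First three modes:
  n=1: λ₁ = 2.4π²/2.7² ≈ 3.249
  n=2: λ₂ = 9.6π²/2.7² ≈ 12.997 (4× faster decay)
  n=3: λ₃ = 21.6π²/2.7² ≈ 29.243 (9× faster decay)
As t → ∞, higher modes decay exponentially faster. The n=1 mode dominates: θ ~ c₁ sin(πx/2.7) e^{-λ₁t}.
Decay rate: λ₁ = 2.4π²/2.7² ≈ 3.249.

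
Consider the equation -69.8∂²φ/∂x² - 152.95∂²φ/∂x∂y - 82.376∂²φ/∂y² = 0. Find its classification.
Hyperbolic. (A = -69.8, B = -152.95, C = -82.376 gives B² - 4AC = 394.3233.)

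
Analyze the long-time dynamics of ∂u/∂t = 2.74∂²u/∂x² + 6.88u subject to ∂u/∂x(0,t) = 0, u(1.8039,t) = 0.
Long-time behavior: u grows unboundedly. Reaction dominates diffusion (r=6.88 > κπ²/(4L²)≈2.08); solution grows exponentially.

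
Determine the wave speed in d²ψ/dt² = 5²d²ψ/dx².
Speed = 5. Information travels along characteristics x = x₀ ± 5t.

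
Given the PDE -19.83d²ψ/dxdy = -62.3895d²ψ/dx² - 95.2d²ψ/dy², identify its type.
Rewriting in standard form: 62.3895d²ψ/dx² - 19.83d²ψ/dxdy + 95.2d²ψ/dy² = 0. The second-order coefficients are A = 62.3895, B = -19.83, C = 95.2. Since B² - 4AC = -23364.6927 < 0, this is an elliptic PDE.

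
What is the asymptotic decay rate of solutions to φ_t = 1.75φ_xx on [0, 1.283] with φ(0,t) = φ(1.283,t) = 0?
Eigenvalues: λₙ = 1.75n²π²/1.283².
First three modes:
  n=1: λ₁ = 1.75π²/1.283² ≈ 10.493
  n=2: λ₂ = 7π²/1.283² ≈ 41.971 (4× faster decay)
  n=3: λ₃ = 15.75π²/1.283² ≈ 94.434 (9× faster decay)
As t → ∞, higher modes decay exponentially faster. The n=1 mode dominates: φ ~ c₁ sin(πx/1.283) e^{-λ₁t}.
Decay rate: λ₁ = 1.75π²/1.283² ≈ 10.493.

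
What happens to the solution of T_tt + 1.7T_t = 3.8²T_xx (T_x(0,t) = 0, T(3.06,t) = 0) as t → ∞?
T → 0. Damping (γ=1.7) dissipates energy; oscillations decay exponentially.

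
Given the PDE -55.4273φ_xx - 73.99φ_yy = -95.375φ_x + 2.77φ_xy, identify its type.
Rewriting in standard form: -55.4273φ_xx - 2.77φ_xy - 73.99φ_yy + 95.375φ_x = 0. The second-order coefficients are A = -55.4273, B = -2.77, C = -73.99. Since B² - 4AC = -16396.590808 < 0, this is an elliptic PDE.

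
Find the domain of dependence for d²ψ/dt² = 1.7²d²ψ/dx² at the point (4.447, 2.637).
Domain of dependence: [-0.0359, 8.9299]. Signals travel at speed 1.7, so data within |x - 4.447| ≤ 1.7·2.637 = 4.4829 can reach the point.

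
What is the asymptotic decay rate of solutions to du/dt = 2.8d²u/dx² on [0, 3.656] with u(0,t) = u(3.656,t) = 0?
Eigenvalues: λₙ = 2.8n²π²/3.656².
First three modes:
  n=1: λ₁ = 2.8π²/3.656² ≈ 2.067
  n=2: λ₂ = 11.2π²/3.656² ≈ 8.27 (4× faster decay)
  n=3: λ₃ = 25.2π²/3.656² ≈ 18.607 (9× faster decay)
As t → ∞, higher modes decay exponentially faster. The n=1 mode dominates: u ~ c₁ sin(πx/3.656) e^{-λ₁t}.
Decay rate: λ₁ = 2.8π²/3.656² ≈ 2.067.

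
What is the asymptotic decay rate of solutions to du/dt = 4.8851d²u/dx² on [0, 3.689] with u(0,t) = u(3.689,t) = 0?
Eigenvalues: λₙ = 4.8851n²π²/3.689².
First three modes:
  n=1: λ₁ = 4.8851π²/3.689² ≈ 3.543
  n=2: λ₂ = 19.5404π²/3.689² ≈ 14.172 (4× faster decay)
  n=3: λ₃ = 43.9659π²/3.689² ≈ 31.886 (9× faster decay)
As t → ∞, higher modes decay exponentially faster. The n=1 mode dominates: u ~ c₁ sin(πx/3.689) e^{-λ₁t}.
Decay rate: λ₁ = 4.8851π²/3.689² ≈ 3.543.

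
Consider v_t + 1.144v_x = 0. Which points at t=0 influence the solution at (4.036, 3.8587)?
A single point: x = -0.3783528. The characteristic through (4.036, 3.8587) is x - 1.144t = const, so x = 4.036 - 1.144·3.8587 = -0.3783528.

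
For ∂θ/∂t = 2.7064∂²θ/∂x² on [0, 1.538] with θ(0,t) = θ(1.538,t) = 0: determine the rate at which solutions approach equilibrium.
Eigenvalues: λₙ = 2.7064n²π²/1.538².
First three modes:
  n=1: λ₁ = 2.7064π²/1.538² ≈ 11.292
  n=2: λ₂ = 10.8256π²/1.538² ≈ 45.169 (4× faster decay)
  n=3: λ₃ = 24.3576π²/1.538² ≈ 101.63 (9× faster decay)
As t → ∞, higher modes decay exponentially faster. The n=1 mode dominates: θ ~ c₁ sin(πx/1.538) e^{-λ₁t}.
Decay rate: λ₁ = 2.7064π²/1.538² ≈ 11.292.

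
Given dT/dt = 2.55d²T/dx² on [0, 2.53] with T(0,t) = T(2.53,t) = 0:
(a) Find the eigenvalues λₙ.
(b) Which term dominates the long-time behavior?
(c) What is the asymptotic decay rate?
Eigenvalues: λₙ = 2.55n²π²/2.53².
First three modes:
  n=1: λ₁ = 2.55π²/2.53² ≈ 3.932
  n=2: λ₂ = 10.2π²/2.53² ≈ 15.727 (4× faster decay)
  n=3: λ₃ = 22.95π²/2.53² ≈ 35.387 (9× faster decay)
As t → ∞, higher modes decay exponentially faster. The n=1 mode dominates: T ~ c₁ sin(πx/2.53) e^{-λ₁t}.
Decay rate: λ₁ = 2.55π²/2.53² ≈ 3.932.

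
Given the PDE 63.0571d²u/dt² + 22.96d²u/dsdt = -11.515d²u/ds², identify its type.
Rewriting in standard form: 11.515d²u/ds² + 22.96d²u/dsdt + 63.0571d²u/dt² = 0. The second-order coefficients are A = 11.515, B = 22.96, C = 63.0571. Since B² - 4AC = -2377.248426 < 0, this is an elliptic PDE.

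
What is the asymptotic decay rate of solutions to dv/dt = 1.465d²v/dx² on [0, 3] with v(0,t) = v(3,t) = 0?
Eigenvalues: λₙ = 1.465n²π²/3².
First three modes:
  n=1: λ₁ = 1.465π²/3² ≈ 1.607
  n=2: λ₂ = 5.86π²/3² ≈ 6.426 (4× faster decay)
  n=3: λ₃ = 13.185π²/3² ≈ 14.459 (9× faster decay)
As t → ∞, higher modes decay exponentially faster. The n=1 mode dominates: v ~ c₁ sin(πx/3) e^{-λ₁t}.
Decay rate: λ₁ = 1.465π²/3² ≈ 1.607.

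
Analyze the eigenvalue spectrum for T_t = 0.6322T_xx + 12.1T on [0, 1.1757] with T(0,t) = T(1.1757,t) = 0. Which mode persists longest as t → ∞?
Eigenvalues: λₙ = 0.6322n²π²/1.1757² - 12.1.
First three modes:
  n=1: λ₁ = 0.6322π²/1.1757² - 12.1 ≈ -7.586
  n=2: λ₂ = 2.5288π²/1.1757² - 12.1 ≈ 5.956
  n=3: λ₃ = 5.6898π²/1.1757² - 12.1 ≈ 28.526
Since 0.6322π²/1.1757² ≈ 4.514 < 12.1, λ₁ < 0.
The n=1 mode grows fastest (−λₙ is largest for n=1) → dominates.
Asymptotic: T ~ c₁ sin(πx/1.1757) e^{7.586t} (exponential growth at rate −λ₁ ≈ 7.586).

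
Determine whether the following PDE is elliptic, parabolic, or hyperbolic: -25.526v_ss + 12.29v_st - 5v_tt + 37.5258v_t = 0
Coefficients: A = -25.526, B = 12.29, C = -5. B² - 4AC = -359.4759, which is negative, so the equation is elliptic.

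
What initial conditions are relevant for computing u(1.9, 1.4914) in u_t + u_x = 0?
A single point: x = 0.4086. The characteristic through (1.9, 1.4914) is x - 1t = const, so x = 1.9 - 1·1.4914 = 0.4086.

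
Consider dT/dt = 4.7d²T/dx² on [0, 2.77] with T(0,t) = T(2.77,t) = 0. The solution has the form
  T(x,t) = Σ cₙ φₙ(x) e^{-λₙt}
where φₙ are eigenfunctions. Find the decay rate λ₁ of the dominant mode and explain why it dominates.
Eigenvalues: λₙ = 4.7n²π²/2.77².
First three modes:
  n=1: λ₁ = 4.7π²/2.77² ≈ 6.046
  n=2: λ₂ = 18.8π²/2.77² ≈ 24.182 (4× faster decay)
  n=3: λ₃ = 42.3π²/2.77² ≈ 54.41 (9× faster decay)
As t → ∞, higher modes decay exponentially faster. The n=1 mode dominates: T ~ c₁ sin(πx/2.77) e^{-λ₁t}.
Decay rate: λ₁ = 4.7π²/2.77² ≈ 6.046.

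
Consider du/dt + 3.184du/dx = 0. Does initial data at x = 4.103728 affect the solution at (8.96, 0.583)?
No. Only data at x = 7.103728 affects (8.96, 0.583). Advection has one-way propagation along characteristics.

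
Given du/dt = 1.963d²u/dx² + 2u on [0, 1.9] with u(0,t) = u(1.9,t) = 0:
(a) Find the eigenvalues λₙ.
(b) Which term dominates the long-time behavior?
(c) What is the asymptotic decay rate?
Eigenvalues: λₙ = 1.963n²π²/1.9² - 2.
First three modes:
  n=1: λ₁ = 1.963π²/1.9² - 2 ≈ 3.367
  n=2: λ₂ = 7.852π²/1.9² - 2 ≈ 19.467
  n=3: λ₃ = 17.667π²/1.9² - 2 ≈ 46.301
Since 1.963π²/1.9² ≈ 5.367 > 2, all λₙ > 0.
The n=1 mode decays slowest → dominates as t → ∞.
Asymptotic: u ~ c₁ sin(πx/1.9) e^{-λ₁t} with decay rate λ₁ ≈ 3.367.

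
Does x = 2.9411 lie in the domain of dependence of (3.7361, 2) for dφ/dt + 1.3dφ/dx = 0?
No. Only data at x = 1.1361 affects (3.7361, 2). Advection has one-way propagation along characteristics.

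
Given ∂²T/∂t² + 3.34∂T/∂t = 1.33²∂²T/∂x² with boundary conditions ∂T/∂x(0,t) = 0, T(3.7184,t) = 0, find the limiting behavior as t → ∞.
T → 0. Damping (γ=3.34) dissipates energy; oscillations decay exponentially.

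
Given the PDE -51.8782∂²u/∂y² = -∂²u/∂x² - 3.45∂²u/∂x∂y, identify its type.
Rewriting in standard form: ∂²u/∂x² + 3.45∂²u/∂x∂y - 51.8782∂²u/∂y² = 0. The second-order coefficients are A = 1, B = 3.45, C = -51.8782. Since B² - 4AC = 219.4153 > 0, this is a hyperbolic PDE.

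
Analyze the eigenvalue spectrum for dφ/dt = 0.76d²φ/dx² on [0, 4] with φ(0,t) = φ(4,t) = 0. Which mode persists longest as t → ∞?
Eigenvalues: λₙ = 0.76n²π²/4².
First three modes:
  n=1: λ₁ = 0.76π²/4² ≈ 0.469
  n=2: λ₂ = 3.04π²/4² ≈ 1.875 (4× faster decay)
  n=3: λ₃ = 6.84π²/4² ≈ 4.219 (9× faster decay)
As t → ∞, higher modes decay exponentially faster. The n=1 mode dominates: φ ~ c₁ sin(πx/4) e^{-λ₁t}.
Decay rate: λ₁ = 0.76π²/4² ≈ 0.469.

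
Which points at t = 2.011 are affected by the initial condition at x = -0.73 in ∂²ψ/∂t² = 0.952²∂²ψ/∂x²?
Domain of influence: [-2.644472, 1.184472]. Data at x = -0.73 spreads outward at speed 0.952.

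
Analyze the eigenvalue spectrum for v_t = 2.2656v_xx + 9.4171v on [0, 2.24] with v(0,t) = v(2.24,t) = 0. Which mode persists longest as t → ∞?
Eigenvalues: λₙ = 2.2656n²π²/2.24² - 9.4171.
First three modes:
  n=1: λ₁ = 2.2656π²/2.24² - 9.4171 ≈ -4.961
  n=2: λ₂ = 9.0624π²/2.24² - 9.4171 ≈ 8.409
  n=3: λ₃ = 20.3904π²/2.24² - 9.4171 ≈ 30.691
Since 2.2656π²/2.24² ≈ 4.456 < 9.4171, λ₁ < 0.
The n=1 mode grows fastest (−λₙ is largest for n=1) → dominates.
Asymptotic: v ~ c₁ sin(πx/2.24) e^{4.961t} (exponential growth at rate −λ₁ ≈ 4.961).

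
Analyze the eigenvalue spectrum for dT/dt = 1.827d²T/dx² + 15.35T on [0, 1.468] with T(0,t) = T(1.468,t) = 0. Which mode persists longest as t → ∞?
Eigenvalues: λₙ = 1.827n²π²/1.468² - 15.35.
First three modes:
  n=1: λ₁ = 1.827π²/1.468² - 15.35 ≈ -6.983
  n=2: λ₂ = 7.308π²/1.468² - 15.35 ≈ 18.119
  n=3: λ₃ = 16.443π²/1.468² - 15.35 ≈ 59.956
Since 1.827π²/1.468² ≈ 8.367 < 15.35, λ₁ < 0.
The n=1 mode grows fastest (−λₙ is largest for n=1) → dominates.
Asymptotic: T ~ c₁ sin(πx/1.468) e^{6.983t} (exponential growth at rate −λ₁ ≈ 6.983).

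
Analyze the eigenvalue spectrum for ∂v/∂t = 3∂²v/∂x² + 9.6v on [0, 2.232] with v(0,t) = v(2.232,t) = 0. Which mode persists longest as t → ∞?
Eigenvalues: λₙ = 3n²π²/2.232² - 9.6.
First three modes:
  n=1: λ₁ = 3π²/2.232² - 9.6 ≈ -3.657
  n=2: λ₂ = 12π²/2.232² - 9.6 ≈ 14.173
  n=3: λ₃ = 27π²/2.232² - 9.6 ≈ 43.89
Since 3π²/2.232² ≈ 5.943 < 9.6, λ₁ < 0.
The n=1 mode grows fastest (−λₙ is largest for n=1) → dominates.
Asymptotic: v ~ c₁ sin(πx/2.232) e^{3.657t} (exponential growth at rate −λ₁ ≈ 3.657).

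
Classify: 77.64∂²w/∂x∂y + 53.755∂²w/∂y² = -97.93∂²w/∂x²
Rewriting in standard form: 97.93∂²w/∂x² + 77.64∂²w/∂x∂y + 53.755∂²w/∂y² = 0. Elliptic (discriminant = -15028.939).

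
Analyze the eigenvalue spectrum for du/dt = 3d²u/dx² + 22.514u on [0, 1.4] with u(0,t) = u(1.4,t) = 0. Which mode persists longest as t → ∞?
Eigenvalues: λₙ = 3n²π²/1.4² - 22.514.
First three modes:
  n=1: λ₁ = 3π²/1.4² - 22.514 ≈ -7.407
  n=2: λ₂ = 12π²/1.4² - 22.514 ≈ 37.912
  n=3: λ₃ = 27π²/1.4² - 22.514 ≈ 113.445
Since 3π²/1.4² ≈ 15.107 < 22.514, λ₁ < 0.
The n=1 mode grows fastest (−λₙ is largest for n=1) → dominates.
Asymptotic: u ~ c₁ sin(πx/1.4) e^{7.407t} (exponential growth at rate −λ₁ ≈ 7.407).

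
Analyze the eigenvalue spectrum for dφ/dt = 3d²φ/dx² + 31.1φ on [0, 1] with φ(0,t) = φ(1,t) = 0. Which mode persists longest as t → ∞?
Eigenvalues: λₙ = 3n²π²/1² - 31.1.
First three modes:
  n=1: λ₁ = 3π² - 31.1 ≈ -1.491
  n=2: λ₂ = 12π² - 31.1 ≈ 87.335
  n=3: λ₃ = 27π² - 31.1 ≈ 235.379
Since 3π² ≈ 29.609 < 31.1, λ₁ < 0.
The n=1 mode grows fastest (−λₙ is largest for n=1) → dominates.
Asymptotic: φ ~ c₁ sin(πx/1) e^{1.491t} (exponential growth at rate −λ₁ ≈ 1.491).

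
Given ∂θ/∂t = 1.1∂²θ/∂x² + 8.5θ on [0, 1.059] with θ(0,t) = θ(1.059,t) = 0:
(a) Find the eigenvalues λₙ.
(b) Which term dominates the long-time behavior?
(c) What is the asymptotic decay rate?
Eigenvalues: λₙ = 1.1n²π²/1.059² - 8.5.
First three modes:
  n=1: λ₁ = 1.1π²/1.059² - 8.5 ≈ 1.181
  n=2: λ₂ = 4.4π²/1.059² - 8.5 ≈ 30.222
  n=3: λ₃ = 9.9π²/1.059² - 8.5 ≈ 78.625
Since 1.1π²/1.059² ≈ 9.681 > 8.5, all λₙ > 0.
The n=1 mode decays slowest → dominates as t → ∞.
Asymptotic: θ ~ c₁ sin(πx/1.059) e^{-λ₁t} with decay rate λ₁ ≈ 1.181.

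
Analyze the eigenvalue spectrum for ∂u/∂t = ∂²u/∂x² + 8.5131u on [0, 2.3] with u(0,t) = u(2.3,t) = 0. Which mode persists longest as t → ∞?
Eigenvalues: λₙ = n²π²/2.3² - 8.5131.
First three modes:
  n=1: λ₁ = π²/2.3² - 8.5131 ≈ -6.647
  n=2: λ₂ = 4π²/2.3² - 8.5131 ≈ -1.05
  n=3: λ₃ = 9π²/2.3² - 8.5131 ≈ 8.278
Since π²/2.3² ≈ 1.866 < 8.5131, λ₁ < 0.
The n=1 mode grows fastest (−λₙ is largest for n=1) → dominates.
Asymptotic: u ~ c₁ sin(πx/2.3) e^{6.647t} (exponential growth at rate −λ₁ ≈ 6.647).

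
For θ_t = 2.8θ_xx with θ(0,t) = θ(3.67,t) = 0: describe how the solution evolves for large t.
θ → 0. Heat diffuses out through both boundaries.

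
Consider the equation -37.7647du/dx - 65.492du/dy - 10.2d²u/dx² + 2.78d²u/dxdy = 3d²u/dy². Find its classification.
Rewriting in standard form: -10.2d²u/dx² + 2.78d²u/dxdy - 3d²u/dy² - 37.7647du/dx - 65.492du/dy = 0. Elliptic. (A = -10.2, B = 2.78, C = -3 gives B² - 4AC = -114.6716.)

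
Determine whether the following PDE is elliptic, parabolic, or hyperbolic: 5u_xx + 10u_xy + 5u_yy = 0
Coefficients: A = 5, B = 10, C = 5. B² - 4AC = 0, which is zero, so the equation is parabolic.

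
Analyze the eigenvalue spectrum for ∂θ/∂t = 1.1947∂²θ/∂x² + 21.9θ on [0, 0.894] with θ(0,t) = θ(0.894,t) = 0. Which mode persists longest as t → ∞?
Eigenvalues: λₙ = 1.1947n²π²/0.894² - 21.9.
First three modes:
  n=1: λ₁ = 1.1947π²/0.894² - 21.9 ≈ -7.147
  n=2: λ₂ = 4.7788π²/0.894² - 21.9 ≈ 37.112
  n=3: λ₃ = 10.7523π²/0.894² - 21.9 ≈ 110.878
Since 1.1947π²/0.894² ≈ 14.753 < 21.9, λ₁ < 0.
The n=1 mode grows fastest (−λₙ is largest for n=1) → dominates.
Asymptotic: θ ~ c₁ sin(πx/0.894) e^{7.147t} (exponential growth at rate −λ₁ ≈ 7.147).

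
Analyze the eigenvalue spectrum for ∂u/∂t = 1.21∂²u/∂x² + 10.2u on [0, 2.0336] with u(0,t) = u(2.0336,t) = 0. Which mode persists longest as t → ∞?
Eigenvalues: λₙ = 1.21n²π²/2.0336² - 10.2.
First three modes:
  n=1: λ₁ = 1.21π²/2.0336² - 10.2 ≈ -7.312
  n=2: λ₂ = 4.84π²/2.0336² - 10.2 ≈ 1.351
  n=3: λ₃ = 10.89π²/2.0336² - 10.2 ≈ 15.789
Since 1.21π²/2.0336² ≈ 2.888 < 10.2, λ₁ < 0.
The n=1 mode grows fastest (−λₙ is largest for n=1) → dominates.
Asymptotic: u ~ c₁ sin(πx/2.0336) e^{7.312t} (exponential growth at rate −λ₁ ≈ 7.312).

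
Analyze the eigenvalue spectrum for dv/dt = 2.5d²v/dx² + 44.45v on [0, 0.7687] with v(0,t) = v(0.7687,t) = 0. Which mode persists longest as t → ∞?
Eigenvalues: λₙ = 2.5n²π²/0.7687² - 44.45.
First three modes:
  n=1: λ₁ = 2.5π²/0.7687² - 44.45 ≈ -2.693
  n=2: λ₂ = 10π²/0.7687² - 44.45 ≈ 122.577
  n=3: λ₃ = 22.5π²/0.7687² - 44.45 ≈ 331.36
Since 2.5π²/0.7687² ≈ 41.757 < 44.45, λ₁ < 0.
The n=1 mode grows fastest (−λₙ is largest for n=1) → dominates.
Asymptotic: v ~ c₁ sin(πx/0.7687) e^{2.693t} (exponential growth at rate −λ₁ ≈ 2.693).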